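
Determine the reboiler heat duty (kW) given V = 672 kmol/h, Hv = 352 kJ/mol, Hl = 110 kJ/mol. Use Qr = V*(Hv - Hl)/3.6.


Qr = 672 * (352 - 110) / 3.6 = 672 * 242 / 3.6 = 45170

45170 kW


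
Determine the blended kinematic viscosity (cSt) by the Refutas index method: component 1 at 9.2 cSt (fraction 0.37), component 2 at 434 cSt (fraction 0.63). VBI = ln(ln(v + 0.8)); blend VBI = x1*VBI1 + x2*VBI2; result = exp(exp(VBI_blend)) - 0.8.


Refutas method: VBN_i = 14.534*ln(ln(visc_i + 0.8)) + 10.975, blended linearly by mass fraction; since VBN is linear in VBI_i = ln(ln(visc_i + 0.8)) and the fractions sum to 1, blend VBI directly: visc = exp(exp(VBI_blend)) - 0.8
VBI_1 = ln(ln(9.2 + 0.8)) = 0.834032
VBI_2 = ln(ln(434 + 0.8)) = 1.80416
VBI_blend = 0.37 * 0.834032 + 0.63 * 1.80416 = 1.44521
visc_blend = exp(exp(1.44521)) - 0.8 = 68.80

68.80 cSt


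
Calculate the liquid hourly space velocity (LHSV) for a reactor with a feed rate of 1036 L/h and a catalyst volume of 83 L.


LHSV = volumetric feed rate / catalyst volume
= 1036 L/h / 83 L
= 12.48 h^-1

12.48 h^-1


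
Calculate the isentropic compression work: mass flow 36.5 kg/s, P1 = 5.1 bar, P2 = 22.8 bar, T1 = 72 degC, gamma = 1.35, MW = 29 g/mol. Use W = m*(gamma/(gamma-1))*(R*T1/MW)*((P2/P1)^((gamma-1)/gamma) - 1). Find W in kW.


Isentropic work: W = m*(gamma/(gamma-1))*(R*T1/MW)*((P2/P1)^((gamma-1)/gamma) - 1)
T1 = 72 + 273.15 = 345.15 K
Pressure ratio = 22.8 / 5.1 = 4.47059
Exponent = (1.35 - 1)/1.35 = 0.259259
(P2/P1)^exp - 1 = 4.47059^0.259259 - 1 = 0.474392
W = 36.5 * 1.35 / 0.35 * 8.314 * 345.15 / 29 * 0.474392 = 6609

6609 kW


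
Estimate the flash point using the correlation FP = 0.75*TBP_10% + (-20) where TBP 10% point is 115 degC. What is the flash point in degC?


FP = 0.75 * 115 + (-20) = 66.25

66.25 degC


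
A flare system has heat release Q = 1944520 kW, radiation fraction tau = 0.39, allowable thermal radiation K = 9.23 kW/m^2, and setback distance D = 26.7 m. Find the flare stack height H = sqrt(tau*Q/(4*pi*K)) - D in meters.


tau*Q/(4*pi*K) = 0.39 * 1944520 / (4 * pi * 9.23) = 6538.31
sqrt(6538.31) = 80.8598
H = 80.8598 - 26.7 = 54.16

54.16 m


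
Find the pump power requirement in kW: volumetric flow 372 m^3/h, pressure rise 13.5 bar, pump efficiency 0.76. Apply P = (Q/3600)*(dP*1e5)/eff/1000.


Q = 372 / 3600 = 0.103333 m^3/s
P = 0.103333 * (13.5 * 1e5) / 0.76 / 1000 = 183.6

183.6 kW


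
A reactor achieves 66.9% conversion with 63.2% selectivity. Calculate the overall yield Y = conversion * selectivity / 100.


Overall yield = conversion (%) * selectivity (%) / 100
Conversion = 66.9%, Selectivity = 63.2%
Y = 66.9 * 63.2 / 100
= 42.2808 %

42.2808 %


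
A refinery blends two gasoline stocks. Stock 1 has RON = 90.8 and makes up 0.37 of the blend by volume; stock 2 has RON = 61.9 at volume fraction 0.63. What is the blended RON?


Linear blending: RON_blend = sum(vi * RONi)
Contribution 1: 0.37 * 90.8 = 33.596
Contribution 2: 0.63 * 61.9 = 38.997
RON_blend = 33.596 + 38.997 = 72.593

72.593


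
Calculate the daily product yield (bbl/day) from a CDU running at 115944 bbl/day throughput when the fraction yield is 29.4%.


Crude throughput = 115944 bbl/day
Fraction yield = 29.4%
yield = throughput * fraction / 100
yield = 115944 * 29.4 / 100 = 34087.536

34087.536 bbl/day


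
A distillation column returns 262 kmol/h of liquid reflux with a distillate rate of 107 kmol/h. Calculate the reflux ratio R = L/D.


Reflux ratio definition: R = L / D (liquid returned / distillate withdrawn)
L = 262 kmol/h, D = 107 kmol/h
R = 262 / 107 = 2.449

2.449


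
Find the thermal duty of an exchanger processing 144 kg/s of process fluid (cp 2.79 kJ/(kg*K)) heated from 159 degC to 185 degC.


Q = m_dot * cp * delta_T
delta_T = 185 - 159 = 26 K
Q = 144 * 2.79 * 26
= 401.76 * 26
= 10445.76 kW

10445.76 kW


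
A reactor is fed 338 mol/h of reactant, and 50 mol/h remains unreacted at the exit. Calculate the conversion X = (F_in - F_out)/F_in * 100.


X = (F_in - F_out) / F_in * 100
Moles reacted = 338 - 50 = 288
X = 288 / 338 * 100
= 0.8521 * 100
= 85.21 %

85.21 %


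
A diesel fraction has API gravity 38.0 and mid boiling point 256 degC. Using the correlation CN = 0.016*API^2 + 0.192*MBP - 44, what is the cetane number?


CN = 0.016 * 38.0^2 + 0.192 * 256 - 44
CN = 23.104 + 49.152 - 44 = 28.256

28.256


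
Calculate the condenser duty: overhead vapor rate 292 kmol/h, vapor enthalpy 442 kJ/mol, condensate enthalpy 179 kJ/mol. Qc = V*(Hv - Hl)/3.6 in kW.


Qc = 292 * (442 - 179) / 3.6 = 292 * 263 / 3.6 = 21330

21330 kW


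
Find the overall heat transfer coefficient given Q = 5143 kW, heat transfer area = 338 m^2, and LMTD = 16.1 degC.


From Q = U*A*LMTD, U = Q / (A * LMTD)
U = 5143 / (338 * 16.1) = 5143 / 5441.8 = 0.9451

0.9451 kW/(m^2*K)


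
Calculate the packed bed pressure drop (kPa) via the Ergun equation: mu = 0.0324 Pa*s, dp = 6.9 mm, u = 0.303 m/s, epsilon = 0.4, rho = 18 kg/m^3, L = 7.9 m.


dp = 6.9 mm = 0.0069 m
Viscous term = 150*0.0324*0.303*(1-0.4)^2 / (0.0069^2*0.4^3) = 173982
Inertial term = 1.75*18*0.303^2*(1-0.4) / (0.0069*0.4^3) = 3929.33
dP/L = 173982 + 3929.33 = 177911 Pa/m
dP = 177911 * 7.9 / 1000 = 1405 kPa

1405 kPa


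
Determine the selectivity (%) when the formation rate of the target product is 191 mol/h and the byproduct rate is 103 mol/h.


Selectivity = desired / (desired + undesired) * 100
Total products = 191 + 103 = 294 mol/h
S = 191 / 294 * 100
= 0.6497 * 100
= 64.97 %

64.97 %


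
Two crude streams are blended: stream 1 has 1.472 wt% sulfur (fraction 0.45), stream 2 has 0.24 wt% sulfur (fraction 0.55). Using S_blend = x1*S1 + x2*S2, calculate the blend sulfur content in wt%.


Linear sulfur blending: S_blend = x1*S1 + x2*S2
Contribution 1: 0.45 * 1.472 = 0.6624 wt%
Contribution 2: 0.55 * 0.24 = 0.132 wt%
S_blend = 0.6624 + 0.132 = 0.7944

0.7944 wt%


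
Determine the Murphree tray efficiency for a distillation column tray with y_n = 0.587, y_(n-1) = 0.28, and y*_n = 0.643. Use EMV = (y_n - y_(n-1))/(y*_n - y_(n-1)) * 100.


Murphree vapor efficiency: EMV = (y_n - y_(n-1)) / (y*_n - y_(n-1)) * 100
EMV = (0.587 - 0.28) / (0.643 - 0.28) * 100 = 0.307 / 0.363 * 100 = 84.57

84.57 %


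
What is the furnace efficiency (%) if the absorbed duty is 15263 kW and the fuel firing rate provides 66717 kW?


Furnace efficiency = Q_absorbed / Q_fuel * 100
= 15263 / 66717 * 100 = 22.88

22.88 %


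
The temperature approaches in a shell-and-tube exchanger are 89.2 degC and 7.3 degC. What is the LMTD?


LMTD = (dT1 - dT2) / ln(dT1/dT2)
= (89.2 - 7.3) / ln(89.2 / 7.3) = 81.9 / 2.50301 = 32.72

32.72 degC


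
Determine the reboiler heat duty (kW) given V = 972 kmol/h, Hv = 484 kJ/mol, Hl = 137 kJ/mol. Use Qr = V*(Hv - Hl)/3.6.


Qr = 972 * (484 - 137) / 3.6 = 972 * 347 / 3.6 = 93690

93690 kW


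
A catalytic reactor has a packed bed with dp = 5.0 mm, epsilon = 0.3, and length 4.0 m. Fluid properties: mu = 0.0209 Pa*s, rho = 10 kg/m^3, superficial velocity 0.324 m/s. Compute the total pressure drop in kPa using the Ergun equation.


dp = 5.0 mm = 0.005 m
Viscous term = 150*0.0209*0.324*(1-0.3)^2 / (0.005^2*0.3^3) = 737352
Inertial term = 1.75*10*0.324^2*(1-0.3) / (0.005*0.3^3) = 9525.6
dP/L = 737352 + 9525.6 = 746878 Pa/m
dP = 746878 * 4.0 / 1000 = 2988 kPa

2988 kPa


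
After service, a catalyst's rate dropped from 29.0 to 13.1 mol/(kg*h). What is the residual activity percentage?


Activity (%) = (rate_used / rate_fresh) * 100
rate_used = 13.1, rate_fresh = 29.0
= (13.1 / 29.0) * 100
= 0.4517 * 100 = 45.17

45.17 %


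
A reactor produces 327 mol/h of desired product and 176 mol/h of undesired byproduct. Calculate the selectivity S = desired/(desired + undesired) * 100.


Selectivity = desired / (desired + undesired) * 100
Total products = 327 + 176 = 503 mol/h
S = 327 / 503 * 100
= 0.6501 * 100
= 65.01 %

65.01 %


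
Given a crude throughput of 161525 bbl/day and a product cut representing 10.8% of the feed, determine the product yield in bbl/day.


Crude throughput = 161525 bbl/day
Fraction yield = 10.8%
yield = throughput * fraction / 100
yield = 161525 * 10.8 / 100 = 17444.7

17444.7 bbl/day


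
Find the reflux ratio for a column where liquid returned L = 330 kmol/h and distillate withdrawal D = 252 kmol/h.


Reflux ratio definition: R = L / D (liquid returned / distillate withdrawn)
L = 330 kmol/h, D = 252 kmol/h
R = 330 / 252 = 1.310

1.310


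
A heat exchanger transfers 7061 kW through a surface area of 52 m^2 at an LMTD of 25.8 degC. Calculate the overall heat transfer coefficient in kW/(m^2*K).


From Q = U*A*LMTD, U = Q / (A * LMTD)
U = 7061 / (52 * 25.8) = 7061 / 1341.6 = 5.263

5.263 kW/(m^2*K)


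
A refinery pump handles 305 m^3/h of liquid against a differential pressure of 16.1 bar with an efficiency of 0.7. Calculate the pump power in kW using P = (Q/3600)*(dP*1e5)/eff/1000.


Q = 305 / 3600 = 0.0847222 m^3/s
P = 0.0847222 * (16.1 * 1e5) / 0.7 / 1000 = 194.9

194.9 kW


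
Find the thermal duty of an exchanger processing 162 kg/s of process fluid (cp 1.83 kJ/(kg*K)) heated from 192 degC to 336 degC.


Q = m_dot * cp * delta_T
delta_T = 336 - 192 = 144 K
Q = 162 * 1.83 * 144
= 296.46 * 144
= 42690.24 kW

42690.24 kW


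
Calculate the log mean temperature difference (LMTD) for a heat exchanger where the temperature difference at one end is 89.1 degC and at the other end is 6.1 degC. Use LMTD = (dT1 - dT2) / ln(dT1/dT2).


LMTD = (dT1 - dT2) / ln(dT1/dT2)
= (89.1 - 6.1) / ln(89.1 / 6.1) = 83 / 2.68147 = 30.95

30.95 degC


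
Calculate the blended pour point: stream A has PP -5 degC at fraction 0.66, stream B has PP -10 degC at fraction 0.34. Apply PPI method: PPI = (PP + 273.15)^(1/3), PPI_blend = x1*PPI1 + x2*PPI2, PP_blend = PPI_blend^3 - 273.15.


PPI_1 = (-5 + 273.15)^(1/3) = 6.448508
PPI_2 = (-10 + 273.15)^(1/3) = 6.408176
PPI_blend = 0.66 * 6.448508 + 0.34 * 6.408176 = 6.434795
PP_blend = 6.434795^3 - 273.15 = 266.4429 - 273.15 = -6.71

-6.71 degC


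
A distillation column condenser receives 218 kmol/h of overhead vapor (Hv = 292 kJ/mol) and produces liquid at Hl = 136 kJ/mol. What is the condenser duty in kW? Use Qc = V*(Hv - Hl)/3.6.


Qc = 218 * (292 - 136) / 3.6 = 218 * 156 / 3.6 = 9447

9447 kW


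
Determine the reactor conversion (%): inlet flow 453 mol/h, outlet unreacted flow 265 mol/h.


X = (F_in - F_out) / F_in * 100
Moles reacted = 453 - 265 = 188
X = 188 / 453 * 100
= 0.4150 * 100
= 41.50 %

41.50 %


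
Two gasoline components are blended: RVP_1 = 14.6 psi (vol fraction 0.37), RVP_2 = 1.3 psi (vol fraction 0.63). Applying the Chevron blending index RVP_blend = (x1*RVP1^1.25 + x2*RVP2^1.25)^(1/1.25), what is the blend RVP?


Chevron index: RVP_blend = (sum xi*RVPi^1.25)^(1/1.25)
RVP^1.25 terms: 0.37 * 14.6^1.25 + 0.63 * 1.3^1.25 = 11.434
RVP_blend = 11.434^(1/1.25) = 7.024

7.024 psi


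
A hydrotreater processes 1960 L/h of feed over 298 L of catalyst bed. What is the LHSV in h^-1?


LHSV = volumetric feed rate / catalyst volume
= 1960 L/h / 298 L
= 6.577 h^-1

6.577 h^-1


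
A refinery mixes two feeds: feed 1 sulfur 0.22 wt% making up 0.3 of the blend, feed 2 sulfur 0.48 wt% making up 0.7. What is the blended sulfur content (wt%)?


Linear sulfur blending: S_blend = x1*S1 + x2*S2
Contribution 1: 0.3 * 0.22 = 0.066 wt%
Contribution 2: 0.7 * 0.48 = 0.336 wt%
S_blend = 0.066 + 0.336 = 0.402

0.402 wt%


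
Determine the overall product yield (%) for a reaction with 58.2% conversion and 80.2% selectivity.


Overall yield = conversion (%) * selectivity (%) / 100
Conversion = 58.2%, Selectivity = 80.2%
Y = 58.2 * 80.2 / 100
= 46.6764 %

46.6764 %


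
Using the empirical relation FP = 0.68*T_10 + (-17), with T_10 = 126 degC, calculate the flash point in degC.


FP = 0.68 * 126 + (-17) = 68.68

68.68 degC


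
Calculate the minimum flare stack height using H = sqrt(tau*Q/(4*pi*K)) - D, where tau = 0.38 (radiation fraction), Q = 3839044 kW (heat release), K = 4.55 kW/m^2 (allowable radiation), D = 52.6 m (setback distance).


tau*Q/(4*pi*K) = 0.38 * 3839044 / (4 * pi * 4.55) = 25514.4
sqrt(25514.4) = 159.732
H = 159.732 - 52.6 = 107.1

107.1 m


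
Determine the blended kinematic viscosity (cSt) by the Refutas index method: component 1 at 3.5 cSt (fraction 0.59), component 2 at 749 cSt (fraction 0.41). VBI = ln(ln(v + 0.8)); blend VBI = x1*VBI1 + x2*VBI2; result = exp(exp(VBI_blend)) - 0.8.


Refutas method: VBN_i = 14.534*ln(ln(visc_i + 0.8)) + 10.975, blended linearly by mass fraction; since VBN is linear in VBI_i = ln(ln(visc_i + 0.8)) and the fractions sum to 1, blend VBI directly: visc = exp(exp(VBI_blend)) - 0.8
VBI_1 = ln(ln(3.5 + 0.8)) = 0.377487
VBI_2 = ln(ln(749 + 0.8)) = 1.89007
VBI_blend = 0.59 * 0.377487 + 0.41 * 1.89007 = 0.997646
visc_blend = exp(exp(0.997646)) - 0.8 = 14.26

14.26 cSt


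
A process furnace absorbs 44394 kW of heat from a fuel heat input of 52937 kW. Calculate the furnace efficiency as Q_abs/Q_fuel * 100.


Furnace efficiency = Q_absorbed / Q_fuel * 100
= 44394 / 52937 * 100 = 83.86

83.86 %


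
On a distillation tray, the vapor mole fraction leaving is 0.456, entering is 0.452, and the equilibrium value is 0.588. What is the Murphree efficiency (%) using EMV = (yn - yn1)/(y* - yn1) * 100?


Murphree vapor efficiency: EMV = (y_n - y_(n-1)) / (y*_n - y_(n-1)) * 100
EMV = (0.456 - 0.452) / (0.588 - 0.452) * 100 = 0.004 / 0.136 * 100 = 2.941

2.941 %


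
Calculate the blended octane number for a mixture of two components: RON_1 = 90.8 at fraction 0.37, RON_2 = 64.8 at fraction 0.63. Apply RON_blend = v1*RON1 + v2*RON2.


Linear blending: RON_blend = sum(vi * RONi)
Contribution 1: 0.37 * 90.8 = 33.596
Contribution 2: 0.63 * 64.8 = 40.824
RON_blend = 33.596 + 40.824 = 74.42

74.42


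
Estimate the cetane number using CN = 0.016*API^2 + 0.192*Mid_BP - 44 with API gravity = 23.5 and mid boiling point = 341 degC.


CN = 0.016 * 23.5^2 + 0.192 * 341 - 44
CN = 8.836 + 65.472 - 44 = 30.308

30.308


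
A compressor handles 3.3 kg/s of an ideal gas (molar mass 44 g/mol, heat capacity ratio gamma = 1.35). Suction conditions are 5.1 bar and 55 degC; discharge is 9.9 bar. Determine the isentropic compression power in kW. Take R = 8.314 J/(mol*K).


Isentropic work: W = m*(gamma/(gamma-1))*(R*T1/MW)*((P2/P1)^((gamma-1)/gamma) - 1)
T1 = 55 + 273.15 = 328.15 K
Pressure ratio = 9.9 / 5.1 = 1.94118
Exponent = (1.35 - 1)/1.35 = 0.259259
(P2/P1)^exp - 1 = 1.94118^0.259259 - 1 = 0.187637
W = 3.3 * 1.35 / 0.35 * 8.314 * 328.15 / 44 * 0.187637 = 148.1

148.1 kW


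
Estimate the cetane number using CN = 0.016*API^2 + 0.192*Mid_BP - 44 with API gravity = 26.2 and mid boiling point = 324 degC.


CN = 0.016 * 26.2^2 + 0.192 * 324 - 44
CN = 10.98304 + 62.208 - 44 = 29.19104

29.19104


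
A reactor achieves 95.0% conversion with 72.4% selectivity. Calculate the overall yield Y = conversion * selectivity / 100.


Overall yield = conversion (%) * selectivity (%) / 100
Conversion = 95.0%, Selectivity = 72.4%
Y = 95.0 * 72.4 / 100
= 68.78 %

68.78 %


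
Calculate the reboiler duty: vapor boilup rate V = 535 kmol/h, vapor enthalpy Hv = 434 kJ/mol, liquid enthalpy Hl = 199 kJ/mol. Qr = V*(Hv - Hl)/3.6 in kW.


Qr = 535 * (434 - 199) / 3.6 = 535 * 235 / 3.6 = 34920

34920 kW


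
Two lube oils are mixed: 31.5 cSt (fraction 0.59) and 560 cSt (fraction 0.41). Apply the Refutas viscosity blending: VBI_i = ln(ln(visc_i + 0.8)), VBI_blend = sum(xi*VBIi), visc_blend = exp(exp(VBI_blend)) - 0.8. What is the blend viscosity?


Refutas method: VBN_i = 14.534*ln(ln(visc_i + 0.8)) + 10.975, blended linearly by mass fraction; since VBN is linear in VBI_i = ln(ln(visc_i + 0.8)) and the fractions sum to 1, blend VBI directly: visc = exp(exp(VBI_blend)) - 0.8
VBI_1 = ln(ln(31.5 + 0.8)) = 1.24561
VBI_2 = ln(ln(560 + 0.8)) = 1.8452
VBI_blend = 0.59 * 1.24561 + 0.41 * 1.8452 = 1.49144
visc_blend = exp(exp(1.49144)) - 0.8 = 84.27

84.27 cSt


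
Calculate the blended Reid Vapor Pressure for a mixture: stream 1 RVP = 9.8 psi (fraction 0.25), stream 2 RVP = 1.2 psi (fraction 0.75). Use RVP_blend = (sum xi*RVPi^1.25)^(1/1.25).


Chevron index: RVP_blend = (sum xi*RVPi^1.25)^(1/1.25)
RVP^1.25 terms: 0.25 * 9.8^1.25 + 0.75 * 1.2^1.25 = 5.27681
RVP_blend = 5.27681^(1/1.25) = 3.784

3.784 psi


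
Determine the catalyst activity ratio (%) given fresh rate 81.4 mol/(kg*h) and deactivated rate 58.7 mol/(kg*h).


Activity (%) = (rate_used / rate_fresh) * 100
rate_used = 58.7, rate_fresh = 81.4
= (58.7 / 81.4) * 100
= 0.7211 * 100 = 72.11

72.11 %


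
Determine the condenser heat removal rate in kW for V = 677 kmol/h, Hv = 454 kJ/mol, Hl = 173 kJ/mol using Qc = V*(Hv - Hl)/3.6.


Qc = 677 * (454 - 173) / 3.6 = 677 * 281 / 3.6 = 52840

52840 kW


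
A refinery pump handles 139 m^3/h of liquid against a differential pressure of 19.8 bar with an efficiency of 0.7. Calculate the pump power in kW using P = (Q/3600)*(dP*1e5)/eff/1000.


Q = 139 / 3600 = 0.0386111 m^3/s
P = 0.0386111 * (19.8 * 1e5) / 0.7 / 1000 = 109.2

109.2 kW


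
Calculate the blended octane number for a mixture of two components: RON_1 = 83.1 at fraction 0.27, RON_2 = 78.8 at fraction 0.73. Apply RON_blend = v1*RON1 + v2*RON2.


Linear blending: RON_blend = sum(vi * RONi)
Contribution 1: 0.27 * 83.1 = 22.437
Contribution 2: 0.73 * 78.8 = 57.524
RON_blend = 22.437 + 57.524 = 79.961

79.961


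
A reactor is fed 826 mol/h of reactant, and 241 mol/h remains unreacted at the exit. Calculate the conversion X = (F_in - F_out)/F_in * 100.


X = (F_in - F_out) / F_in * 100
Moles reacted = 826 - 241 = 585
X = 585 / 826 * 100
= 0.7082 * 100
= 70.82 %

70.82 %


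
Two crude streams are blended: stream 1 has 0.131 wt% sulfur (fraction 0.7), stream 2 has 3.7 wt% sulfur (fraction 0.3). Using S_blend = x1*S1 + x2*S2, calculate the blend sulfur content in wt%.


Linear sulfur blending: S_blend = x1*S1 + x2*S2
Contribution 1: 0.7 * 0.131 = 0.0917 wt%
Contribution 2: 0.3 * 3.7 = 1.11 wt%
S_blend = 0.0917 + 1.11 = 1.2017

1.2017 wt%


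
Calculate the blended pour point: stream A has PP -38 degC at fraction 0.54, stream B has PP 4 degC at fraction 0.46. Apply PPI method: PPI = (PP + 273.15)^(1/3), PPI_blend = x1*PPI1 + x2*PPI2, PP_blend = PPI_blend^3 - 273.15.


PPI_1 = (-38 + 273.15)^(1/3) = 6.172318
PPI_2 = (4 + 273.15)^(1/3) = 6.51986
PPI_blend = 0.54 * 6.172318 + 0.46 * 6.51986 = 6.332187
PP_blend = 6.332187^3 - 273.15 = 253.8991 - 273.15 = -19.25

-19.25 degC


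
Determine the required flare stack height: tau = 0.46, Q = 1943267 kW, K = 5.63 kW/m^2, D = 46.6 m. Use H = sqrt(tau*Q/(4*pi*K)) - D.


tau*Q/(4*pi*K) = 0.46 * 1943267 / (4 * pi * 5.63) = 12634.9
sqrt(12634.9) = 112.405
H = 112.405 - 46.6 = 65.81

65.81 m


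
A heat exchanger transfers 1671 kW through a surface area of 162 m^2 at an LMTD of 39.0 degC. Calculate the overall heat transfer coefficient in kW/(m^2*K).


From Q = U*A*LMTD, U = Q / (A * LMTD)
U = 1671 / (162 * 39.0) = 1671 / 6318 = 0.2645

0.2645 kW/(m^2*K)


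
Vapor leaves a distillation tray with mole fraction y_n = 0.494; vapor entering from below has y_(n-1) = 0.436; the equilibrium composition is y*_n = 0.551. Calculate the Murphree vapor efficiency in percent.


Murphree vapor efficiency: EMV = (y_n - y_(n-1)) / (y*_n - y_(n-1)) * 100
EMV = (0.494 - 0.436) / (0.551 - 0.436) * 100 = 0.058 / 0.115 * 100 = 50.43

50.43 %


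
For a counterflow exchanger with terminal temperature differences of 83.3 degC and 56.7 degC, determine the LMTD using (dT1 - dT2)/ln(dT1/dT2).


LMTD = (dT1 - dT2) / ln(dT1/dT2)
= (83.3 - 56.7) / ln(83.3 / 56.7) = 26.6 / 0.384674 = 69.15

69.15 degC


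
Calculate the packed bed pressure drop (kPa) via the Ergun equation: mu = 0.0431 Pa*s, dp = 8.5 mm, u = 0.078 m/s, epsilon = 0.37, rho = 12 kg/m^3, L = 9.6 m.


dp = 8.5 mm = 0.0085 m
Viscous term = 150*0.0431*0.078*(1-0.37)^2 / (0.0085^2*0.37^3) = 54689.2
Inertial term = 1.75*12*0.078^2*(1-0.37) / (0.0085*0.37^3) = 186.95
dP/L = 54689.2 + 186.95 = 54876.1 Pa/m
dP = 54876.1 * 9.6 / 1000 = 526.8 kPa

526.8 kPa


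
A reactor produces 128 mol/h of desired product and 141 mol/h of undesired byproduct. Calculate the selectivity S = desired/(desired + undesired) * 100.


Selectivity = desired / (desired + undesired) * 100
Total products = 128 + 141 = 269 mol/h
S = 128 / 269 * 100
= 0.4758 * 100
= 47.58 %

47.58 %


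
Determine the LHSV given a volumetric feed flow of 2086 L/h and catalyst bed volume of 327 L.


LHSV = volumetric feed rate / catalyst volume
= 2086 L/h / 327 L
= 6.379 h^-1

6.379 h^-1


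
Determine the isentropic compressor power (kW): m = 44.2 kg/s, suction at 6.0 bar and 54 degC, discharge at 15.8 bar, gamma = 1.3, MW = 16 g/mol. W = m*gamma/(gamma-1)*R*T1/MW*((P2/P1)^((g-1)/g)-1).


Isentropic work: W = m*(gamma/(gamma-1))*(R*T1/MW)*((P2/P1)^((gamma-1)/gamma) - 1)
T1 = 54 + 273.15 = 327.15 K
Pressure ratio = 15.8 / 6.0 = 2.63333
Exponent = (1.3 - 1)/1.3 = 0.230769
(P2/P1)^exp - 1 = 2.63333^0.230769 - 1 = 0.250373
W = 44.2 * 1.3 / 0.3 * 8.314 * 327.15 / 16 * 0.250373 = 8152

8152 kW


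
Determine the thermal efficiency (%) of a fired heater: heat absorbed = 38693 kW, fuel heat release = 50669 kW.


Furnace efficiency = Q_absorbed / Q_fuel * 100
= 38693 / 50669 * 100 = 76.36

76.36 %


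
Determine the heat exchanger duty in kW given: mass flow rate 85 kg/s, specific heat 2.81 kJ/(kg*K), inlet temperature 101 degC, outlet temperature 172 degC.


Q = m_dot * cp * delta_T
delta_T = 172 - 101 = 71 K
Q = 85 * 2.81 * 71
= 238.85 * 71
= 16958.35 kW

16958.35 kW


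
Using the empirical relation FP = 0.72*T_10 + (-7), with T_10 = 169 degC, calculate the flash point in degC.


FP = 0.72 * 169 + (-7) = 114.68

114.68 degC


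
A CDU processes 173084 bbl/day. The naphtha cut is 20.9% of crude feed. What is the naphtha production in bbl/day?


Crude throughput = 173084 bbl/day
Fraction yield = 20.9%
yield = throughput * fraction / 100
yield = 173084 * 20.9 / 100 = 36174.556

36174.556 bbl/day


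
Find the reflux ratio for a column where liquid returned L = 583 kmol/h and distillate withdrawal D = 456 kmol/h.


Reflux ratio definition: R = L / D (liquid returned / distillate withdrawn)
L = 583 kmol/h, D = 456 kmol/h
R = 583 / 456 = 1.279

1.279


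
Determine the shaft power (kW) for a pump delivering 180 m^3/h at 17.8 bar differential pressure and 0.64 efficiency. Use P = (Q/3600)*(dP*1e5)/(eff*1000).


Q = 180 / 3600 = 0.05 m^3/s
P = 0.05 * (17.8 * 1e5) / 0.64 / 1000 = 139.1

139.1 kW


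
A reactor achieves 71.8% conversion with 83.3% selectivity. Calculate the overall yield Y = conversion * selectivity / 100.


Overall yield = conversion (%) * selectivity (%) / 100
Conversion = 71.8%, Selectivity = 83.3%
Y = 71.8 * 83.3 / 100
= 59.8094 %

59.8094 %


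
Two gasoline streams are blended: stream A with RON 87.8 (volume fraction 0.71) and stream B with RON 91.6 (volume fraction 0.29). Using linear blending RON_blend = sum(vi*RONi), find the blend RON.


Linear blending: RON_blend = sum(vi * RONi)
Contribution 1: 0.71 * 87.8 = 62.338
Contribution 2: 0.29 * 91.6 = 26.564
RON_blend = 62.338 + 26.564 = 88.902

88.902


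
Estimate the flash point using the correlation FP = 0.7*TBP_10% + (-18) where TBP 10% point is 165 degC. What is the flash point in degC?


FP = 0.7 * 165 + (-18) = 97.5

97.5 degC


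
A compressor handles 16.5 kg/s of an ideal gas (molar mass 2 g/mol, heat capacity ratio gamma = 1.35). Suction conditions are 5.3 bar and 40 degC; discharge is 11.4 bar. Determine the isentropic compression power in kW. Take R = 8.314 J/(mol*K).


Isentropic work: W = m*(gamma/(gamma-1))*(R*T1/MW)*((P2/P1)^((gamma-1)/gamma) - 1)
T1 = 40 + 273.15 = 313.15 K
Pressure ratio = 11.4 / 5.3 = 2.15094
Exponent = (1.35 - 1)/1.35 = 0.259259
(P2/P1)^exp - 1 = 2.15094^0.259259 - 1 = 0.219655
W = 16.5 * 1.35 / 0.35 * 8.314 * 313.15 / 2 * 0.219655 = 18200

18200 kW


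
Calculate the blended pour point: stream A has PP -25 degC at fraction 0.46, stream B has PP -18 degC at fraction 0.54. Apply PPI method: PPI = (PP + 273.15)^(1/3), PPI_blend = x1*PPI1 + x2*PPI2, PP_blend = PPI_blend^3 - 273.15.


PPI_1 = (-25 + 273.15)^(1/3) = 6.284028
PPI_2 = (-18 + 273.15)^(1/3) = 6.342569
PPI_blend = 0.46 * 6.284028 + 0.54 * 6.342569 = 6.31564
PP_blend = 6.31564^3 - 273.15 = 251.9139 - 273.15 = -21.24

-21.24 degC


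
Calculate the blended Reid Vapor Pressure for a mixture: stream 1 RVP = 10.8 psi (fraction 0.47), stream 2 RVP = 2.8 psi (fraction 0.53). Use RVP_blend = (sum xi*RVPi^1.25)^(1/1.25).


Chevron index: RVP_blend = (sum xi*RVPi^1.25)^(1/1.25)
RVP^1.25 terms: 0.47 * 10.8^1.25 + 0.53 * 2.8^1.25 = 11.1216
RVP_blend = 11.1216^(1/1.25) = 6.870

6.870 psi


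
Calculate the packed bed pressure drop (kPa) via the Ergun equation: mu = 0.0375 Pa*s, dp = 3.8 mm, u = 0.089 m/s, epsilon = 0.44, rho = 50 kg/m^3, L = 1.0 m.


dp = 3.8 mm = 0.0038 m
Viscous term = 150*0.0375*0.089*(1-0.44)^2 / (0.0038^2*0.44^3) = 127633
Inertial term = 1.75*50*0.089^2*(1-0.44) / (0.0038*0.44^3) = 1199.04
dP/L = 127633 + 1199.04 = 128832 Pa/m
dP = 128832 * 1.0 / 1000 = 128.8 kPa

128.8 kPa


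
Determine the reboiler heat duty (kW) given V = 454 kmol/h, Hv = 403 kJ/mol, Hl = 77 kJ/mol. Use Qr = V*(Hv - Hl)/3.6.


Qr = 454 * (403 - 77) / 3.6 = 454 * 326 / 3.6 = 41110

41110 kW


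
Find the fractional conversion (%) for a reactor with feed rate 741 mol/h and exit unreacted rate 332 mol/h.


X = (F_in - F_out) / F_in * 100
Moles reacted = 741 - 332 = 409
X = 409 / 741 * 100
= 0.5520 * 100
= 55.20 %

55.20 %


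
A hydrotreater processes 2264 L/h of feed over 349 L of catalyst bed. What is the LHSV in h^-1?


LHSV = volumetric feed rate / catalyst volume
= 2264 L/h / 349 L
= 6.487 h^-1

6.487 h^-1


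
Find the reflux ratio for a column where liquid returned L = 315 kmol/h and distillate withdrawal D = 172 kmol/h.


Reflux ratio definition: R = L / D (liquid returned / distillate withdrawn)
L = 315 kmol/h, D = 172 kmol/h
R = 315 / 172 = 1.831

1.831


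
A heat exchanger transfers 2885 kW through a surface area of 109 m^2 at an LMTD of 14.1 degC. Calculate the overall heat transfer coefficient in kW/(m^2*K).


From Q = U*A*LMTD, U = Q / (A * LMTD)
U = 2885 / (109 * 14.1) = 2885 / 1536.9 = 1.877

1.877 kW/(m^2*K)


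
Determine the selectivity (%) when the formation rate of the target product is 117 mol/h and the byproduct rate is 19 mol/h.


Selectivity = desired / (desired + undesired) * 100
Total products = 117 + 19 = 136 mol/h
S = 117 / 136 * 100
= 0.8603 * 100
= 86.03 %

86.03 %


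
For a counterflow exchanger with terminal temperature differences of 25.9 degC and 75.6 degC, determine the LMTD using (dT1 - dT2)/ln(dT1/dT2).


LMTD = (dT1 - dT2) / ln(dT1/dT2)
= (25.9 - 75.6) / ln(25.9 / 75.6) = -49.7 / -1.07121 = 46.40

46.40 degC


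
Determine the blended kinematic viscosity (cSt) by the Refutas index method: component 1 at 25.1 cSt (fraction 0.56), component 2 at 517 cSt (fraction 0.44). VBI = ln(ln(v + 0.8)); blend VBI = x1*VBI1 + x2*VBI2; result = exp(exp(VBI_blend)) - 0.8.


Refutas method: VBN_i = 14.534*ln(ln(visc_i + 0.8)) + 10.975, blended linearly by mass fraction; since VBN is linear in VBI_i = ln(ln(visc_i + 0.8)) and the fractions sum to 1, blend VBI directly: visc = exp(exp(VBI_blend)) - 0.8
VBI_1 = ln(ln(25.1 + 0.8)) = 1.17996
VBI_2 = ln(ln(517 + 0.8)) = 1.83252
VBI_blend = 0.56 * 1.17996 + 0.44 * 1.83252 = 1.46709
visc_blend = exp(exp(1.46709)) - 0.8 = 75.65

75.65 cSt


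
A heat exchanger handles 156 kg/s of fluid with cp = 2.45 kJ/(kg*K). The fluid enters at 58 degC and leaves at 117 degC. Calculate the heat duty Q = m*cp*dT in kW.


Q = m_dot * cp * delta_T
delta_T = 117 - 58 = 59 K
Q = 156 * 2.45 * 59
= 382.2 * 59
= 22549.8 kW

22549.8 kW


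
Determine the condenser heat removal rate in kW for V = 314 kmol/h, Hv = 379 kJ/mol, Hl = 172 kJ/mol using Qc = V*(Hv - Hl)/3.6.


Qc = 314 * (379 - 172) / 3.6 = 314 * 207 / 3.6 = 18060

18060 kW


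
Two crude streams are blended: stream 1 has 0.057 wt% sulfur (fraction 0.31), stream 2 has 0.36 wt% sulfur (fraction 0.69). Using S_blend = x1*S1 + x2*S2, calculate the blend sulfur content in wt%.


Linear sulfur blending: S_blend = x1*S1 + x2*S2
Contribution 1: 0.31 * 0.057 = 0.01767 wt%
Contribution 2: 0.69 * 0.36 = 0.2484 wt%
S_blend = 0.01767 + 0.2484 = 0.26607

0.26607 wt%


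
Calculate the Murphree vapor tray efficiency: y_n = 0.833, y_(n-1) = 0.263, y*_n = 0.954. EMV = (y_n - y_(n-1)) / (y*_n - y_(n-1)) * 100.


Murphree vapor efficiency: EMV = (y_n - y_(n-1)) / (y*_n - y_(n-1)) * 100
EMV = (0.833 - 0.263) / (0.954 - 0.263) * 100 = 0.57 / 0.691 * 100 = 82.49

82.49 %


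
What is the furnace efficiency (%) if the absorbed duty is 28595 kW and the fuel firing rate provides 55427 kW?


Furnace efficiency = Q_absorbed / Q_fuel * 100
= 28595 / 55427 * 100 = 51.59

51.59 %


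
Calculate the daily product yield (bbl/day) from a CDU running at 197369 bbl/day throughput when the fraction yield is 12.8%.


Crude throughput = 197369 bbl/day
Fraction yield = 12.8%
yield = throughput * fraction / 100
yield = 197369 * 12.8 / 100 = 25263.232

25263.232 bbl/day


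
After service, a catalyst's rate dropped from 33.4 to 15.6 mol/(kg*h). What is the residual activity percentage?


Activity (%) = (rate_used / rate_fresh) * 100
rate_used = 15.6, rate_fresh = 33.4
= (15.6 / 33.4) * 100
= 0.4671 * 100 = 46.71

46.71 %


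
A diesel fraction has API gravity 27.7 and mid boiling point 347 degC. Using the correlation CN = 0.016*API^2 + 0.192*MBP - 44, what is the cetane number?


CN = 0.016 * 27.7^2 + 0.192 * 347 - 44
CN = 12.27664 + 66.624 - 44 = 34.90064

34.90064


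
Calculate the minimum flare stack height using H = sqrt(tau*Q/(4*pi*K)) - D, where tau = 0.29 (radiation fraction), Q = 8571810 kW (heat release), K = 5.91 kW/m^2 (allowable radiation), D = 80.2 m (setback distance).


tau*Q/(4*pi*K) = 0.29 * 8571810 / (4 * pi * 5.91) = 33471.3
sqrt(33471.3) = 182.952
H = 182.952 - 80.2 = 102.8

102.8 m


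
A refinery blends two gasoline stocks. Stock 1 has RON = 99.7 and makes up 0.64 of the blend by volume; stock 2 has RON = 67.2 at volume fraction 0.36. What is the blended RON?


Linear blending: RON_blend = sum(vi * RONi)
Contribution 1: 0.64 * 99.7 = 63.808
Contribution 2: 0.36 * 67.2 = 24.192
RON_blend = 63.808 + 24.192 = 88

88


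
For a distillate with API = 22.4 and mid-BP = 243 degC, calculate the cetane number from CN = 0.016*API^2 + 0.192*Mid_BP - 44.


CN = 0.016 * 22.4^2 + 0.192 * 243 - 44
CN = 8.02816 + 46.656 - 44 = 10.68416

10.68416


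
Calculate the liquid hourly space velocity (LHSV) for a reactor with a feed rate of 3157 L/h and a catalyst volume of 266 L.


LHSV = volumetric feed rate / catalyst volume
= 3157 L/h / 266 L
= 11.87 h^-1

11.87 h^-1


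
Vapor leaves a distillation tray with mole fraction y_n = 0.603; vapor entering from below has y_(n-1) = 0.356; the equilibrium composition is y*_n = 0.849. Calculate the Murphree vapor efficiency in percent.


Murphree vapor efficiency: EMV = (y_n - y_(n-1)) / (y*_n - y_(n-1)) * 100
EMV = (0.603 - 0.356) / (0.849 - 0.356) * 100 = 0.247 / 0.493 * 100 = 50.10

50.10 %


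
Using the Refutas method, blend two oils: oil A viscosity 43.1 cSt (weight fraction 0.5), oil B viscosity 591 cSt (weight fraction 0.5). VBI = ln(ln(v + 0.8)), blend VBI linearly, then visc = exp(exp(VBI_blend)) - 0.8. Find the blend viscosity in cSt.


Refutas method: VBN_i = 14.534*ln(ln(visc_i + 0.8)) + 10.975, blended linearly by mass fraction; since VBN is linear in VBI_i = ln(ln(visc_i + 0.8)) and the fractions sum to 1, blend VBI directly: visc = exp(exp(VBI_blend)) - 0.8
VBI_1 = ln(ln(43.1 + 0.8)) = 1.33023
VBI_2 = ln(ln(591 + 0.8)) = 1.85366
VBI_blend = 0.5 * 1.33023 + 0.5 * 1.85366 = 1.59194
visc_blend = exp(exp(1.59194)) - 0.8 = 135.3

135.3 cSt


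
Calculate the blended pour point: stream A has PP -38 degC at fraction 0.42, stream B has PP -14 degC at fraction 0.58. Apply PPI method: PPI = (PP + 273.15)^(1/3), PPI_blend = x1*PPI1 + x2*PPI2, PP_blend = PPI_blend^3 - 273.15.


PPI_1 = (-38 + 273.15)^(1/3) = 6.172318
PPI_2 = (-14 + 273.15)^(1/3) = 6.375541
PPI_blend = 0.42 * 6.172318 + 0.58 * 6.375541 = 6.290187
PP_blend = 6.290187^3 - 273.15 = 248.8804 - 273.15 = -24.27

-24.27 degC


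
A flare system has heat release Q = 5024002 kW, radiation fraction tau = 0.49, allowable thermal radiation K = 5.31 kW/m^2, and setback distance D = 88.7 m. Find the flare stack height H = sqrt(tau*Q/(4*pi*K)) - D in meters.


tau*Q/(4*pi*K) = 0.49 * 5024002 / (4 * pi * 5.31) = 36892.8
sqrt(36892.8) = 192.075
H = 192.075 - 88.7 = 103.4

103.4 m


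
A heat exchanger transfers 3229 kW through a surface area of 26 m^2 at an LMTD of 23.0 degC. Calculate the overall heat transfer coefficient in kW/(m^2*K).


From Q = U*A*LMTD, U = Q / (A * LMTD)
U = 3229 / (26 * 23.0) = 3229 / 598 = 5.400

5.400 kW/(m^2*K)


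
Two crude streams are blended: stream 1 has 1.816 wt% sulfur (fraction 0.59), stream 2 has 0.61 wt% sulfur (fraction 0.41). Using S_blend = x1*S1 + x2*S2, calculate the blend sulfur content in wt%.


Linear sulfur blending: S_blend = x1*S1 + x2*S2
Contribution 1: 0.59 * 1.816 = 1.07144 wt%
Contribution 2: 0.41 * 0.61 = 0.2501 wt%
S_blend = 1.07144 + 0.2501 = 1.32154

1.32154 wt%


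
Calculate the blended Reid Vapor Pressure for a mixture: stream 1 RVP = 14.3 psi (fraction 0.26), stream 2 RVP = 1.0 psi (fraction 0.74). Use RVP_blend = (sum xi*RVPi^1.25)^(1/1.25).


Chevron index: RVP_blend = (sum xi*RVPi^1.25)^(1/1.25)
RVP^1.25 terms: 0.26 * 14.3^1.25 + 0.74 * 1.0^1.25 = 7.97008
RVP_blend = 7.97008^(1/1.25) = 5.262

5.262 psi


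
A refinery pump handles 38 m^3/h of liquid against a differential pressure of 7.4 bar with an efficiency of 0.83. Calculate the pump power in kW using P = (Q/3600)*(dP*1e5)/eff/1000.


Q = 38 / 3600 = 0.0105556 m^3/s
P = 0.0105556 * (7.4 * 1e5) / 0.83 / 1000 = 9.411

9.411 kW


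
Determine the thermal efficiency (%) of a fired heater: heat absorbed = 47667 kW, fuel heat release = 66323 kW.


Furnace efficiency = Q_absorbed / Q_fuel * 100
= 47667 / 66323 * 100 = 71.87

71.87 %


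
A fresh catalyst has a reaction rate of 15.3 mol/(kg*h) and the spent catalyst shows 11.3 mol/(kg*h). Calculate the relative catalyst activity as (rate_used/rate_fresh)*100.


Activity (%) = (rate_used / rate_fresh) * 100
rate_used = 11.3, rate_fresh = 15.3
= (11.3 / 15.3) * 100
= 0.7386 * 100 = 73.86

73.86 %


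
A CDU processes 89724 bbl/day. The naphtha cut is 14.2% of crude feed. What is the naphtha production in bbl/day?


Crude throughput = 89724 bbl/day
Fraction yield = 14.2%
yield = throughput * fraction / 100
yield = 89724 * 14.2 / 100 = 12740.808

12740.808 bbl/day


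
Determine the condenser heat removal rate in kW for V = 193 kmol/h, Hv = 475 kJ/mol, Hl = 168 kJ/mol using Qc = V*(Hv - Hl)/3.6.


Qc = 193 * (475 - 168) / 3.6 = 193 * 307 / 3.6 = 16460

16460 kW


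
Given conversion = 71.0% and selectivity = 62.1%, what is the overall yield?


Overall yield = conversion (%) * selectivity (%) / 100
Conversion = 71.0%, Selectivity = 62.1%
Y = 71.0 * 62.1 / 100
= 44.091 %

44.091 %


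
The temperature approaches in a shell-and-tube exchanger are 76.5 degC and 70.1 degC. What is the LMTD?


LMTD = (dT1 - dT2) / ln(dT1/dT2)
= (76.5 - 70.1) / ln(76.5 / 70.1) = 6.4 / 0.0873679 = 73.25

73.25 degC


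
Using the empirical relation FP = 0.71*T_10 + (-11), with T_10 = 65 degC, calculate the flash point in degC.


FP = 0.71 * 65 + (-11) = 35.15

35.15 degC


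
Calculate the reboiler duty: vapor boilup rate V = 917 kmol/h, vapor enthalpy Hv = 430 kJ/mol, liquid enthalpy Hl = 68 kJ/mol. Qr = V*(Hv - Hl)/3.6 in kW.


Qr = 917 * (430 - 68) / 3.6 = 917 * 362 / 3.6 = 92210

92210 kW


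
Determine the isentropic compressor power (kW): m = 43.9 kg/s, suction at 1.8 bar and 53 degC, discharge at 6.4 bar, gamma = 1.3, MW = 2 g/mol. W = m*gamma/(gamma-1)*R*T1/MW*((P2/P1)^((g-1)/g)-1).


Isentropic work: W = m*(gamma/(gamma-1))*(R*T1/MW)*((P2/P1)^((gamma-1)/gamma) - 1)
T1 = 53 + 273.15 = 326.15 K
Pressure ratio = 6.4 / 1.8 = 3.55556
Exponent = (1.3 - 1)/1.3 = 0.230769
(P2/P1)^exp - 1 = 3.55556^0.230769 - 1 = 0.340085
W = 43.9 * 1.3 / 0.3 * 8.314 * 326.15 / 2 * 0.340085 = 87710

87710 kW


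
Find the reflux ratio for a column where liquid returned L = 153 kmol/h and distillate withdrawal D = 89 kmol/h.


Reflux ratio definition: R = L / D (liquid returned / distillate withdrawn)
L = 153 kmol/h, D = 89 kmol/h
R = 153 / 89 = 1.719

1.719


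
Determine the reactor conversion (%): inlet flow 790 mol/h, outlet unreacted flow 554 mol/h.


X = (F_in - F_out) / F_in * 100
Moles reacted = 790 - 554 = 236
X = 236 / 790 * 100
= 0.2987 * 100
= 29.87 %

29.87 %


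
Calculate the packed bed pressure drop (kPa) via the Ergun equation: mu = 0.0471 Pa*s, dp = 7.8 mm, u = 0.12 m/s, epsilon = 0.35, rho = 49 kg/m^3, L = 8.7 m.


dp = 7.8 mm = 0.0078 m
Viscous term = 150*0.0471*0.12*(1-0.35)^2 / (0.0078^2*0.35^3) = 137318
Inertial term = 1.75*49*0.12^2*(1-0.35) / (0.0078*0.35^3) = 2400
dP/L = 137318 + 2400 = 139718 Pa/m
dP = 139718 * 8.7 / 1000 = 1216 kPa

1216 kPa


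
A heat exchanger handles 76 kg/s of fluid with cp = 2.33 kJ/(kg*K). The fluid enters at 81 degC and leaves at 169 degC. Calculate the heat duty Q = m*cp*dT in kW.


Q = m_dot * cp * delta_T
delta_T = 169 - 81 = 88 K
Q = 76 * 2.33 * 88
= 177.08 * 88
= 15583.04 kW

15583.04 kW


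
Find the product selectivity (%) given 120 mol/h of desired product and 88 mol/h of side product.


Selectivity = desired / (desired + undesired) * 100
Total products = 120 + 88 = 208 mol/h
S = 120 / 208 * 100
= 0.5769 * 100
= 57.69 %

57.69 %


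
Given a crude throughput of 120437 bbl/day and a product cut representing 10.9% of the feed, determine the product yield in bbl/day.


Crude throughput = 120437 bbl/day
Fraction yield = 10.9%
yield = throughput * fraction / 100
yield = 120437 * 10.9 / 100 = 13127.633

13127.633 bbl/day


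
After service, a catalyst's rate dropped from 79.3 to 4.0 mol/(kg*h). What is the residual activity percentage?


Activity (%) = (rate_used / rate_fresh) * 100
rate_used = 4.0, rate_fresh = 79.3
= (4.0 / 79.3) * 100
= 0.05044 * 100 = 5.044

5.044 %


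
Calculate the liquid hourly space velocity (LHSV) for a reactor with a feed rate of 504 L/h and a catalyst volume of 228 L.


LHSV = volumetric feed rate / catalyst volume
= 504 L/h / 228 L
= 2.211 h^-1

2.211 h^-1


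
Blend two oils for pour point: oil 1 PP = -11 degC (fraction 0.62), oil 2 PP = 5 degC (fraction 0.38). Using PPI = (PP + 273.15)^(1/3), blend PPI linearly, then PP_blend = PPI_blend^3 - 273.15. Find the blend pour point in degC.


PPI_1 = (-11 + 273.15)^(1/3) = 6.400049
PPI_2 = (5 + 273.15)^(1/3) = 6.527693
PPI_blend = 0.62 * 6.400049 + 0.38 * 6.527693 = 6.448554
PP_blend = 6.448554^3 - 273.15 = 268.1557 - 273.15 = -4.99

-4.99 degC


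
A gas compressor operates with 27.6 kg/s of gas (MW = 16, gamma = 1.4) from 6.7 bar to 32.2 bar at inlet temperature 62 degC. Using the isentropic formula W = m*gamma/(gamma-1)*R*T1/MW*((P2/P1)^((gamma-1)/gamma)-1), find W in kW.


Isentropic work: W = m*(gamma/(gamma-1))*(R*T1/MW)*((P2/P1)^((gamma-1)/gamma) - 1)
T1 = 62 + 273.15 = 335.15 K
Pressure ratio = 32.2 / 6.7 = 4.80597
Exponent = (1.4 - 1)/1.4 = 0.285714
(P2/P1)^exp - 1 = 4.80597^0.285714 - 1 = 0.56601
W = 27.6 * 1.4 / 0.4 * 8.314 * 335.15 / 16 * 0.56601 = 9522

9522 kW


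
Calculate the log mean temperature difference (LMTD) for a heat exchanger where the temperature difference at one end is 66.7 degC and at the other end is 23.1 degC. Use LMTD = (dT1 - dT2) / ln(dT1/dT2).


LMTD = (dT1 - dT2) / ln(dT1/dT2)
= (66.7 - 23.1) / ln(66.7 / 23.1) = 43.6 / 1.06037 = 41.12

41.12 degC
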